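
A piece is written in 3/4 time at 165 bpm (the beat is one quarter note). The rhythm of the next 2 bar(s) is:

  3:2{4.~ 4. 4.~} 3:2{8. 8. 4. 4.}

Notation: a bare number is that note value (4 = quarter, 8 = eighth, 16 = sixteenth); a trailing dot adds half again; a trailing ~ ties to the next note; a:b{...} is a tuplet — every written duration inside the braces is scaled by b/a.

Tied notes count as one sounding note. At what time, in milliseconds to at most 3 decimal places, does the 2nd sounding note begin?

1. 0.0ms @ 0 + 727.273ms (2)
2. 727.273ms @ 2 + 545.455ms (3/2)
3. 1272.727ms @ 7/2 + 181.818ms (1/2)
4. 1454.545ms @ 4 + 363.636ms (1)
5. 1818.182ms @ 5 + 363.636ms (1)

note 2 onset = 2b = 727.273ms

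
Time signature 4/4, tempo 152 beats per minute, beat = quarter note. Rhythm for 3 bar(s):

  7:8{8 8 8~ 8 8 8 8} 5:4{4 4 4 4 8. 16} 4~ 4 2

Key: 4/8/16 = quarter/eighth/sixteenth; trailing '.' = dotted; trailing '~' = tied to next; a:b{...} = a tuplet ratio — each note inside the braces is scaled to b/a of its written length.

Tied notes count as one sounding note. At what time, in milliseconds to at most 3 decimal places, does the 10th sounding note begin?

note 10 onset = 32/5b = 2526.316ms

1. 0.0ms @ 0 + 225.564ms (4/7)
2. 225.564ms @ 4/7 + 225.564ms (4/7)
3. 451.128ms @ 8/7 + 451.128ms (8/7)
4. 902.256ms @ 16/7 + 225.564ms (4/7)
5. 1127.82ms @ 20/7 + 225.564ms (4/7)
6. 1353.383ms @ 24/7 + 225.564ms (4/7)
7. 1578.947ms @ 4 + 315.789ms (4/5)
8. 1894.737ms @ 24/5 + 315.789ms (4/5)
9. 2210.526ms @ 28/5 + 315.789ms (4/5)
10. 2526.316ms @ 32/5 + 315.789ms (4/5)
11. 2842.105ms @ 36/5 + 236.842ms (3/5)
12. 3078.947ms @ 39/5 + 78.947ms (1/5)
13. 3157.895ms @ 8 + 789.474ms (2)
14. 3947.368ms @ 10 + 789.474ms (2)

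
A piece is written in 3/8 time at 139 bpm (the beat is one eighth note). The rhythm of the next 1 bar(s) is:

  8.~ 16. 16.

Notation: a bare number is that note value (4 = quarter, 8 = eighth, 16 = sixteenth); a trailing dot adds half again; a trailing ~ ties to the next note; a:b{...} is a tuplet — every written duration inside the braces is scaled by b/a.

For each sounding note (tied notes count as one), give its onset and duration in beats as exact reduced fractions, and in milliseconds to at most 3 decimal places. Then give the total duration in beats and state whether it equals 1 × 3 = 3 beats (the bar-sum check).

1) 0.0ms=0b +971.223ms=9/4b
2) 971.223ms=9/4b +323.741ms=3/4b
Σ=3b of 3 (139bpm 3/8) — PASS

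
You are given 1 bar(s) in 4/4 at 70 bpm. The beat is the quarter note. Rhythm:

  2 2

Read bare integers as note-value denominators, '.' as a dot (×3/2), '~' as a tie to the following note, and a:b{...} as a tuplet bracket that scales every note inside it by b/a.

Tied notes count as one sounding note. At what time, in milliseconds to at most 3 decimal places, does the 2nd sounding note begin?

note 2 onset = 2b = 1714.286ms

1. 0.0ms @ 0 + 1714.286ms (2)
2. 1714.286ms @ 2 + 1714.286ms (2)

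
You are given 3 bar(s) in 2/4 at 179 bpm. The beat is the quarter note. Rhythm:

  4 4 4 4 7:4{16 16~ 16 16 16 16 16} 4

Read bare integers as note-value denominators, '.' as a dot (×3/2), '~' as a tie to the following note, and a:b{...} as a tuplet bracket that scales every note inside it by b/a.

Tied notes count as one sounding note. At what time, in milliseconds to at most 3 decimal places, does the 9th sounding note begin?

note 9 onset = 33/7b = 1580.208ms

1. 0.0ms @ 0 + 335.196ms (1)
2. 335.196ms @ 1 + 335.196ms (1)
3. 670.391ms @ 2 + 335.196ms (1)
4. 1005.587ms @ 3 + 335.196ms (1)
5. 1340.782ms @ 4 + 47.885ms (1/7)
6. 1388.667ms @ 29/7 + 95.77ms (2/7)
7. 1484.437ms @ 31/7 + 47.885ms (1/7)
8. 1532.322ms @ 32/7 + 47.885ms (1/7)
9. 1580.208ms @ 33/7 + 47.885ms (1/7)
10. 1628.093ms @ 34/7 + 47.885ms (1/7)
11. 1675.978ms @ 5 + 335.196ms (1)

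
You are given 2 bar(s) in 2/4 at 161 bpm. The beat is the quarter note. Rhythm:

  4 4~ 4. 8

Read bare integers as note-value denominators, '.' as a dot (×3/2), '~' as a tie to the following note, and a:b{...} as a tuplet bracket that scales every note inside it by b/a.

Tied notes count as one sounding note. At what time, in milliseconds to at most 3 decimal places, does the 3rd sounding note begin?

1. 0.0ms @ 0 + 372.671ms (1)
2. 372.671ms @ 1 + 931.677ms (5/2)
3. 1304.348ms @ 7/2 + 186.335ms (1/2)

note 3 onset = 7/2b = 1304.348ms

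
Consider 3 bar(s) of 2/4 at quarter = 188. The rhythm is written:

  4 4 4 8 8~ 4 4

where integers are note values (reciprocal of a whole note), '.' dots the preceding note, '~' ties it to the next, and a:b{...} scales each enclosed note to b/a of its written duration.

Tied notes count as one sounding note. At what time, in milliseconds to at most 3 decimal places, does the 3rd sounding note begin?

note 3 onset = 2b = 638.298ms

1. 0.0ms @ 0 + 319.149ms (1)
2. 319.149ms @ 1 + 319.149ms (1)
3. 638.298ms @ 2 + 319.149ms (1)
4. 957.447ms @ 3 + 159.574ms (1/2)
5. 1117.021ms @ 7/2 + 478.723ms (3/2)
6. 1595.745ms @ 5 + 319.149ms (1)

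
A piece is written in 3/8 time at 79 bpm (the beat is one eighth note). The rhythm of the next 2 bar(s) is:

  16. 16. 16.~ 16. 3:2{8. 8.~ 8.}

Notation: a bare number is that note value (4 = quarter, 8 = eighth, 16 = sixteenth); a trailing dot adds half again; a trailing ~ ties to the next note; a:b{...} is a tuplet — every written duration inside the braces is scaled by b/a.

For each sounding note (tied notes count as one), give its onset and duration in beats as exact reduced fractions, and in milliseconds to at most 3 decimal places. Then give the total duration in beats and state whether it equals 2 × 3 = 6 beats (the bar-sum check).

1) 0.0ms=0b +569.62ms=3/4b
2) 569.62ms=3/4b +569.62ms=3/4b
3) 1139.241ms=3/2b +1139.241ms=3/2b
4) 2278.481ms=3b +759.494ms=1b
5) 3037.975ms=4b +1518.987ms=2b
Σ=6b of 6 (79bpm 3/8) — PASS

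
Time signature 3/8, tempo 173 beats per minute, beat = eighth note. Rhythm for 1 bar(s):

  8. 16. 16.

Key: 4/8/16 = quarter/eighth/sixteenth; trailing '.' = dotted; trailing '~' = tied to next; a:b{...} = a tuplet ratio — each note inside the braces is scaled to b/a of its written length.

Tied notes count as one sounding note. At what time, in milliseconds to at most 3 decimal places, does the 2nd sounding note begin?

note 2 onset = 3/2b = 520.231ms

1. 0.0ms @ 0 + 520.231ms (3/2)
2. 520.231ms @ 3/2 + 260.116ms (3/4)
3. 780.347ms @ 9/4 + 260.116ms (3/4)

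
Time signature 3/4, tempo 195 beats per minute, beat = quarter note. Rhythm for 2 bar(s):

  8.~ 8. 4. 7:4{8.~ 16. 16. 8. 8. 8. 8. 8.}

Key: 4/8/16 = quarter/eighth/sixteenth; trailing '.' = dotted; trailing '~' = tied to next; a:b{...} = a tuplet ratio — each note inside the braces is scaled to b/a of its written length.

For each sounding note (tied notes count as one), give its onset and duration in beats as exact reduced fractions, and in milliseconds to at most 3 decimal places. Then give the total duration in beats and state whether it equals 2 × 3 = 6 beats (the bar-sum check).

1) 0.0ms=0b +461.538ms=3/2b
2) 461.538ms=3/2b +461.538ms=3/2b
3) 923.077ms=3b +197.802ms=9/14b
4) 1120.879ms=51/14b +65.934ms=3/14b
5) 1186.813ms=27/7b +131.868ms=3/7b
6) 1318.681ms=30/7b +131.868ms=3/7b
7) 1450.549ms=33/7b +131.868ms=3/7b
8) 1582.418ms=36/7b +131.868ms=3/7b
9) 1714.286ms=39/7b +131.868ms=3/7b
Σ=6b of 6 (195bpm 3/4) — PASS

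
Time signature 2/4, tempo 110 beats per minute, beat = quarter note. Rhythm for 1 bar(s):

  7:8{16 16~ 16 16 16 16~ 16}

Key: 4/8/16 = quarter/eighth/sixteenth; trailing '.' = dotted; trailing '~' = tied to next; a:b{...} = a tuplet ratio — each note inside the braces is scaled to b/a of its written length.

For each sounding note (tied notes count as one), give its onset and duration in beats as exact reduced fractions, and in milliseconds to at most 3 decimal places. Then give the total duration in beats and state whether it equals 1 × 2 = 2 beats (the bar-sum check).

1) 0.0ms=0b +155.844ms=2/7b
2) 155.844ms=2/7b +311.688ms=4/7b
3) 467.532ms=6/7b +155.844ms=2/7b
4) 623.377ms=8/7b +155.844ms=2/7b
5) 779.221ms=10/7b +311.688ms=4/7b
Σ=2b of 2 (110bpm 2/4) — PASS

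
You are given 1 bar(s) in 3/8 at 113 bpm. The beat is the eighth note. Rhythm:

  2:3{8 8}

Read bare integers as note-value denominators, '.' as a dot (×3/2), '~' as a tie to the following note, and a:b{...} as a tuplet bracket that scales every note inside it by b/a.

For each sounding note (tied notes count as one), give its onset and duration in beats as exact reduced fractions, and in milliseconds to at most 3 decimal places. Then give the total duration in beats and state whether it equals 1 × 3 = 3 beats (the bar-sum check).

1) 0.0ms=0b +796.46ms=3/2b
2) 796.46ms=3/2b +796.46ms=3/2b
Σ=3b of 3 (113bpm 3/8) — PASS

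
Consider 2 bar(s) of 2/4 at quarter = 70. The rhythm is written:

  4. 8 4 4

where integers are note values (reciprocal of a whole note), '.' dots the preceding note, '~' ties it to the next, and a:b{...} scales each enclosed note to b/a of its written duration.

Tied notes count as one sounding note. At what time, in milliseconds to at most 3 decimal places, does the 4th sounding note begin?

note 4 onset = 3b = 2571.429ms

1. 0.0ms @ 0 + 1285.714ms (3/2)
2. 1285.714ms @ 3/2 + 428.571ms (1/2)
3. 1714.286ms @ 2 + 857.143ms (1)
4. 2571.429ms @ 3 + 857.143ms (1)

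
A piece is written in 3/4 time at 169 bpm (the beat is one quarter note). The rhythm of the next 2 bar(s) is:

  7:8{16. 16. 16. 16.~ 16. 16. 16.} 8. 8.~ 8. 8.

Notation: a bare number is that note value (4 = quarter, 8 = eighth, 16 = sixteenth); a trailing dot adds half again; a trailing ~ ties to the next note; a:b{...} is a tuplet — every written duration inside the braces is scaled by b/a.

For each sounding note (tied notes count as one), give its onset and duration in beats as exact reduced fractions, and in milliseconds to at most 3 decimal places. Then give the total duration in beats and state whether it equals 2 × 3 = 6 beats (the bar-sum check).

1) 0.0ms=0b +152.156ms=3/7b
2) 152.156ms=3/7b +152.156ms=3/7b
3) 304.311ms=6/7b +152.156ms=3/7b
4) 456.467ms=9/7b +304.311ms=6/7b
5) 760.778ms=15/7b +152.156ms=3/7b
6) 912.933ms=18/7b +152.156ms=3/7b
7) 1065.089ms=3b +266.272ms=3/4b
8) 1331.361ms=15/4b +532.544ms=3/2b
9) 1863.905ms=21/4b +266.272ms=3/4b
Σ=6b of 6 (169bpm 3/4) — PASS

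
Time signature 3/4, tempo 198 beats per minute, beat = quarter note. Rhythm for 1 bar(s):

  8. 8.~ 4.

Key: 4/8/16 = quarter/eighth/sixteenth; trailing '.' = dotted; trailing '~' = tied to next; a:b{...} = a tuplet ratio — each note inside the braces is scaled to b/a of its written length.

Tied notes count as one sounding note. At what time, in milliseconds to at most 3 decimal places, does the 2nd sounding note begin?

note 2 onset = 3/4b = 227.273ms

1. 0.0ms @ 0 + 227.273ms (3/4)
2. 227.273ms @ 3/4 + 681.818ms (9/4)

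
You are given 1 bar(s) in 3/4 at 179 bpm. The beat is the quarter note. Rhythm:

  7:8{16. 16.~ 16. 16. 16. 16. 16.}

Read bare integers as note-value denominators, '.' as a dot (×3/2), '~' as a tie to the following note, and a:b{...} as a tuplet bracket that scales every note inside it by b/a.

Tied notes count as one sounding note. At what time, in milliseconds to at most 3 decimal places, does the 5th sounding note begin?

1. 0.0ms @ 0 + 143.655ms (3/7)
2. 143.655ms @ 3/7 + 287.31ms (6/7)
3. 430.966ms @ 9/7 + 143.655ms (3/7)
4. 574.621ms @ 12/7 + 143.655ms (3/7)
5. 718.276ms @ 15/7 + 143.655ms (3/7)
6. 861.931ms @ 18/7 + 143.655ms (3/7)

note 5 onset = 15/7b = 718.276ms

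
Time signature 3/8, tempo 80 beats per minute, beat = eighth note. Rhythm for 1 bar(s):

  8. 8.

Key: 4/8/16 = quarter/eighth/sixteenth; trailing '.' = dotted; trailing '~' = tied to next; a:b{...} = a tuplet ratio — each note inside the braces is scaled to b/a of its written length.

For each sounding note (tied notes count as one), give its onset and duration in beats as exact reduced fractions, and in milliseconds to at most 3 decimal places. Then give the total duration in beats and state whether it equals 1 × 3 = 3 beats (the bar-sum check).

1) 0.0ms=0b +1125.0ms=3/2b
2) 1125.0ms=3/2b +1125.0ms=3/2b
Σ=3b of 3 (80bpm 3/8) — PASS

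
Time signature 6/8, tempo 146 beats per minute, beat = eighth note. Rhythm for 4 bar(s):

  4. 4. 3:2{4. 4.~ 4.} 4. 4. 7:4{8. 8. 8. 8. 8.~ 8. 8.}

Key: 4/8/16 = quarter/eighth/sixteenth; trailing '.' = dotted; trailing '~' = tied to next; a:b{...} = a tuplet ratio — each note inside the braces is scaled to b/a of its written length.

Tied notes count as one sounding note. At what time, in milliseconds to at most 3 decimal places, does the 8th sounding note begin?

note 8 onset = 132/7b = 7749.511ms

1. 0.0ms @ 0 + 1232.877ms (3)
2. 1232.877ms @ 3 + 1232.877ms (3)
3. 2465.753ms @ 6 + 821.918ms (2)
4. 3287.671ms @ 8 + 1643.836ms (4)
5. 4931.507ms @ 12 + 1232.877ms (3)
6. 6164.384ms @ 15 + 1232.877ms (3)
7. 7397.26ms @ 18 + 352.25ms (6/7)
8. 7749.511ms @ 132/7 + 352.25ms (6/7)
9. 8101.761ms @ 138/7 + 352.25ms (6/7)
10. 8454.012ms @ 144/7 + 352.25ms (6/7)
11. 8806.262ms @ 150/7 + 704.501ms (12/7)
12. 9510.763ms @ 162/7 + 352.25ms (6/7)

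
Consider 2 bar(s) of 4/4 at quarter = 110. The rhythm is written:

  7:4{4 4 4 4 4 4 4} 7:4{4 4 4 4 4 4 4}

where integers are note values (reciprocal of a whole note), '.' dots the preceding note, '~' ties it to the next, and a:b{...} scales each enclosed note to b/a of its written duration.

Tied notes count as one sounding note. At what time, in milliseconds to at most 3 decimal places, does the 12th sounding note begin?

note 12 onset = 44/7b = 3428.571ms

1. 0.0ms @ 0 + 311.688ms (4/7)
2. 311.688ms @ 4/7 + 311.688ms (4/7)
3. 623.377ms @ 8/7 + 311.688ms (4/7)
4. 935.065ms @ 12/7 + 311.688ms (4/7)
5. 1246.753ms @ 16/7 + 311.688ms (4/7)
6. 1558.442ms @ 20/7 + 311.688ms (4/7)
7. 1870.13ms @ 24/7 + 311.688ms (4/7)
8. 2181.818ms @ 4 + 311.688ms (4/7)
9. 2493.506ms @ 32/7 + 311.688ms (4/7)
10. 2805.195ms @ 36/7 + 311.688ms (4/7)
11. 3116.883ms @ 40/7 + 311.688ms (4/7)
12. 3428.571ms @ 44/7 + 311.688ms (4/7)
13. 3740.26ms @ 48/7 + 311.688ms (4/7)
14. 4051.948ms @ 52/7 + 311.688ms (4/7)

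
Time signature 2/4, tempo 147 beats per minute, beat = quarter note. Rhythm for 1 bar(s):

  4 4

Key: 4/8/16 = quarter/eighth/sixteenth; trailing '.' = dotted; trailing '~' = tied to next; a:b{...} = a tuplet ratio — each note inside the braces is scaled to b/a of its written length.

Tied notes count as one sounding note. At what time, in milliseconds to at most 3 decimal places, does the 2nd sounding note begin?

note 2 onset = 1b = 408.163ms

1. 0.0ms @ 0 + 408.163ms (1)
2. 408.163ms @ 1 + 408.163ms (1)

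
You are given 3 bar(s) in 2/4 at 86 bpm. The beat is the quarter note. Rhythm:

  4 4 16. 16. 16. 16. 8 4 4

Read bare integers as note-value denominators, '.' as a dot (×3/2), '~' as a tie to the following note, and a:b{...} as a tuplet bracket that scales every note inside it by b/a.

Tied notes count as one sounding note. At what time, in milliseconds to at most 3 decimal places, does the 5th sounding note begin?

note 5 onset = 11/4b = 1918.605ms

1. 0.0ms @ 0 + 697.674ms (1)
2. 697.674ms @ 1 + 697.674ms (1)
3. 1395.349ms @ 2 + 261.628ms (3/8)
4. 1656.977ms @ 19/8 + 261.628ms (3/8)
5. 1918.605ms @ 11/4 + 261.628ms (3/8)
6. 2180.233ms @ 25/8 + 261.628ms (3/8)
7. 2441.86ms @ 7/2 + 348.837ms (1/2)
8. 2790.698ms @ 4 + 697.674ms (1)
9. 3488.372ms @ 5 + 697.674ms (1)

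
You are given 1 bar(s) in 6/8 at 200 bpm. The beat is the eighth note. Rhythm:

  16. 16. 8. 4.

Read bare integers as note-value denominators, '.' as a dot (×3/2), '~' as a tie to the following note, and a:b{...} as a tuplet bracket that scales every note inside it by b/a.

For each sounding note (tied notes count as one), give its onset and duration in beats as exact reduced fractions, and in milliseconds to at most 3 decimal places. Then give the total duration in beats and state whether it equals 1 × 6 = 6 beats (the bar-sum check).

1) 0.0ms=0b +225.0ms=3/4b
2) 225.0ms=3/4b +225.0ms=3/4b
3) 450.0ms=3/2b +450.0ms=3/2b
4) 900.0ms=3b +900.0ms=3b
Σ=6b of 6 (200bpm 6/8) — PASS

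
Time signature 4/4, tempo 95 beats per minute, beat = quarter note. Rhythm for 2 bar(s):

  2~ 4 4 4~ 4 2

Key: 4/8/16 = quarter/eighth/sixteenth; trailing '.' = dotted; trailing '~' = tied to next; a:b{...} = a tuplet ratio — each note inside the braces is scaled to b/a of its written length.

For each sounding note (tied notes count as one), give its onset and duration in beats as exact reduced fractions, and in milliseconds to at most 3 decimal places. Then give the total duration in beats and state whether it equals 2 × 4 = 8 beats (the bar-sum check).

1) 0.0ms=0b +1894.737ms=3b
2) 1894.737ms=3b +631.579ms=1b
3) 2526.316ms=4b +1263.158ms=2b
4) 3789.474ms=6b +1263.158ms=2b
Σ=8b of 8 (95bpm 4/4) — PASS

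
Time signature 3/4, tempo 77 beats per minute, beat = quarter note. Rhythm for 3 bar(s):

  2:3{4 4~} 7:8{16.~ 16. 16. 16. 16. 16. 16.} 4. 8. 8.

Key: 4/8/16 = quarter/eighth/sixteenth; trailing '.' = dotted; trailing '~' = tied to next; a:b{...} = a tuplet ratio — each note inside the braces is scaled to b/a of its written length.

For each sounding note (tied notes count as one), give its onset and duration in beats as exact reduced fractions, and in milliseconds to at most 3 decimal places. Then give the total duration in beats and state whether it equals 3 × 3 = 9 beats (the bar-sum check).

1) 0.0ms=0b +1168.831ms=3/2b
2) 1168.831ms=3/2b +1836.735ms=33/14b
3) 3005.566ms=27/7b +333.952ms=3/7b
4) 3339.518ms=30/7b +333.952ms=3/7b
5) 3673.469ms=33/7b +333.952ms=3/7b
6) 4007.421ms=36/7b +333.952ms=3/7b
7) 4341.373ms=39/7b +333.952ms=3/7b
8) 4675.325ms=6b +1168.831ms=3/2b
9) 5844.156ms=15/2b +584.416ms=3/4b
10) 6428.571ms=33/4b +584.416ms=3/4b
Σ=9b of 9 (77bpm 3/4) — PASS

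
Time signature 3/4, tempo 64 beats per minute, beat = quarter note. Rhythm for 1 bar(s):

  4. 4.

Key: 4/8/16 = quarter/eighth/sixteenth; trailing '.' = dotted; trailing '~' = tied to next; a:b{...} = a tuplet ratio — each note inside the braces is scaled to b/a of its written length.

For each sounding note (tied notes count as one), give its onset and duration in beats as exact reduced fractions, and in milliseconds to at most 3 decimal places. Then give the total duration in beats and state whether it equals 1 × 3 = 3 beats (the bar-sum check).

1) 0.0ms=0b +1406.25ms=3/2b
2) 1406.25ms=3/2b +1406.25ms=3/2b
Σ=3b of 3 (64bpm 3/4) — PASS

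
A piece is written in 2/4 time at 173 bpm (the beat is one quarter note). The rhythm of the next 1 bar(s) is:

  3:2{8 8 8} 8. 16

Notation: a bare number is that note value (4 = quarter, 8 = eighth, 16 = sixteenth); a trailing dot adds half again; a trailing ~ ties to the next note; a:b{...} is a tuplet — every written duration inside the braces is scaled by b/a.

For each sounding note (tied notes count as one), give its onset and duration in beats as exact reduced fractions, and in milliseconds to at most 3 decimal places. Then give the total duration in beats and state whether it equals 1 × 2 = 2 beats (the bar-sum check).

1) 0.0ms=0b +115.607ms=1/3b
2) 115.607ms=1/3b +115.607ms=1/3b
3) 231.214ms=2/3b +115.607ms=1/3b
4) 346.821ms=1b +260.116ms=3/4b
5) 606.936ms=7/4b +86.705ms=1/4b
Σ=2b of 2 (173bpm 2/4) — PASS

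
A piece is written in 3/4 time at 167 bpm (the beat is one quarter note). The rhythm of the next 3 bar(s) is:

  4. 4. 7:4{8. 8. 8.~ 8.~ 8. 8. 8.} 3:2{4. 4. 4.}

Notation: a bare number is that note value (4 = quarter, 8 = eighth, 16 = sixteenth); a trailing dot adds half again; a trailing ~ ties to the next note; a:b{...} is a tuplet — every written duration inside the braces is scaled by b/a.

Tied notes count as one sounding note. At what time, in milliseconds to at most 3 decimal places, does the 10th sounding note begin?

1. 0.0ms @ 0 + 538.922ms (3/2)
2. 538.922ms @ 3/2 + 538.922ms (3/2)
3. 1077.844ms @ 3 + 153.978ms (3/7)
4. 1231.822ms @ 24/7 + 153.978ms (3/7)
5. 1385.8ms @ 27/7 + 461.933ms (9/7)
6. 1847.733ms @ 36/7 + 153.978ms (3/7)
7. 2001.711ms @ 39/7 + 153.978ms (3/7)
8. 2155.689ms @ 6 + 359.281ms (1)
9. 2514.97ms @ 7 + 359.281ms (1)
10. 2874.251ms @ 8 + 359.281ms (1)

note 10 onset = 8b = 2874.251ms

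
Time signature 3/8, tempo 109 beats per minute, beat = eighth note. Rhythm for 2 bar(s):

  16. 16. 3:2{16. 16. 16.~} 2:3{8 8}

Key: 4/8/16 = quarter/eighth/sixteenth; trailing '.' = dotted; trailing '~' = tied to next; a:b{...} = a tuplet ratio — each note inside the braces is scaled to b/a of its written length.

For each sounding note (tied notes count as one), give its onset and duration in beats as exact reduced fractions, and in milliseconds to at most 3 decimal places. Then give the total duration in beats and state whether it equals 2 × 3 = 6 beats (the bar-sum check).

1) 0.0ms=0b +412.844ms=3/4b
2) 412.844ms=3/4b +412.844ms=3/4b
3) 825.688ms=3/2b +275.229ms=1/2b
4) 1100.917ms=2b +275.229ms=1/2b
5) 1376.147ms=5/2b +1100.917ms=2b
6) 2477.064ms=9/2b +825.688ms=3/2b
Σ=6b of 6 (109bpm 3/8) — PASS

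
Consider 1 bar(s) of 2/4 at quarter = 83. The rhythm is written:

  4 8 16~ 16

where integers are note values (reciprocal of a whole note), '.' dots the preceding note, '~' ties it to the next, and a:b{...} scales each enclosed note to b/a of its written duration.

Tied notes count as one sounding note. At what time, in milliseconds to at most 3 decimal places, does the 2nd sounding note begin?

note 2 onset = 1b = 722.892ms

1. 0.0ms @ 0 + 722.892ms (1)
2. 722.892ms @ 1 + 361.446ms (1/2)
3. 1084.337ms @ 3/2 + 361.446ms (1/2)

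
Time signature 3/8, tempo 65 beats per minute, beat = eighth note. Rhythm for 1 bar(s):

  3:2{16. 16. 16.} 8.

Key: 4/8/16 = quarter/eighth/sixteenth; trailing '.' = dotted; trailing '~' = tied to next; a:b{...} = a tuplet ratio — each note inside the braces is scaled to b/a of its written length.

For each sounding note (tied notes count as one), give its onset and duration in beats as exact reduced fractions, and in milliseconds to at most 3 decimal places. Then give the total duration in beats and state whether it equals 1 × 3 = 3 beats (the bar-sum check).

1) 0.0ms=0b +461.538ms=1/2b
2) 461.538ms=1/2b +461.538ms=1/2b
3) 923.077ms=1b +461.538ms=1/2b
4) 1384.615ms=3/2b +1384.615ms=3/2b
Σ=3b of 3 (65bpm 3/8) — PASS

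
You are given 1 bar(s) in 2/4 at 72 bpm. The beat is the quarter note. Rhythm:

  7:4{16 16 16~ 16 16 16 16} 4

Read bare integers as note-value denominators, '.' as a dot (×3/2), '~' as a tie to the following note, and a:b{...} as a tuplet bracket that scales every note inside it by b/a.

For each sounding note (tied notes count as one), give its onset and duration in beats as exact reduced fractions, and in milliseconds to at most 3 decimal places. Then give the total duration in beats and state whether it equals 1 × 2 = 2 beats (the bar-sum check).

1) 0.0ms=0b +119.048ms=1/7b
2) 119.048ms=1/7b +119.048ms=1/7b
3) 238.095ms=2/7b +238.095ms=2/7b
4) 476.19ms=4/7b +119.048ms=1/7b
5) 595.238ms=5/7b +119.048ms=1/7b
6) 714.286ms=6/7b +119.048ms=1/7b
7) 833.333ms=1b +833.333ms=1b
Σ=2b of 2 (72bpm 2/4) — PASS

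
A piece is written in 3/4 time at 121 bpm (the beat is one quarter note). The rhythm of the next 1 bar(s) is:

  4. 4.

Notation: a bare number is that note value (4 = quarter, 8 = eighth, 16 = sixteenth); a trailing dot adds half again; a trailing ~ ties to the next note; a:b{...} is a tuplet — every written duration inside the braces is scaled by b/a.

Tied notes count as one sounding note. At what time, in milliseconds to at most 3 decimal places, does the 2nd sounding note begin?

1. 0.0ms @ 0 + 743.802ms (3/2)
2. 743.802ms @ 3/2 + 743.802ms (3/2)

note 2 onset = 3/2b = 743.802ms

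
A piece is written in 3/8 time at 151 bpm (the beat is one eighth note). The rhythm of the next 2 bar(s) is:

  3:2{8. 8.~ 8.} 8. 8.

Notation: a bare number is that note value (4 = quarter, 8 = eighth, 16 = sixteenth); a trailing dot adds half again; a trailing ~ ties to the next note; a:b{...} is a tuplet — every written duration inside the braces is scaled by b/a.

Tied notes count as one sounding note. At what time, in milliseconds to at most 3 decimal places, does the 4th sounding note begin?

note 4 onset = 9/2b = 1788.079ms

1. 0.0ms @ 0 + 397.351ms (1)
2. 397.351ms @ 1 + 794.702ms (2)
3. 1192.053ms @ 3 + 596.026ms (3/2)
4. 1788.079ms @ 9/2 + 596.026ms (3/2)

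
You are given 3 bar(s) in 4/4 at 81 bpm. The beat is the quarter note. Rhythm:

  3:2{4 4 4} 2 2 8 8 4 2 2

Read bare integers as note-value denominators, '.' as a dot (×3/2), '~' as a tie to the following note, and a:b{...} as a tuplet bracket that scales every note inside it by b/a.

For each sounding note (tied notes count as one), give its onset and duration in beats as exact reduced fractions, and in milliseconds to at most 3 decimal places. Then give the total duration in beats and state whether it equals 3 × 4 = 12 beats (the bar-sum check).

1) 0.0ms=0b +493.827ms=2/3b
2) 493.827ms=2/3b +493.827ms=2/3b
3) 987.654ms=4/3b +493.827ms=2/3b
4) 1481.481ms=2b +1481.481ms=2b
5) 2962.963ms=4b +1481.481ms=2b
6) 4444.444ms=6b +370.37ms=1/2b
7) 4814.815ms=13/2b +370.37ms=1/2b
8) 5185.185ms=7b +740.741ms=1b
9) 5925.926ms=8b +1481.481ms=2b
10) 7407.407ms=10b +1481.481ms=2b
Σ=12b of 12 (81bpm 4/4) — PASS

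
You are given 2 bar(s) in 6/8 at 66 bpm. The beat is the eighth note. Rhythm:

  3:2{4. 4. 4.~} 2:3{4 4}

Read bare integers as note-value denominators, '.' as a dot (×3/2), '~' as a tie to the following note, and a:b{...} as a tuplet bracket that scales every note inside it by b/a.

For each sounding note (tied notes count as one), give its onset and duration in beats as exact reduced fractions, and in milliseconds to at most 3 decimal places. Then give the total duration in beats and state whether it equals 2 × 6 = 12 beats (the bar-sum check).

1) 0.0ms=0b +1818.182ms=2b
2) 1818.182ms=2b +1818.182ms=2b
3) 3636.364ms=4b +4545.455ms=5b
4) 8181.818ms=9b +2727.273ms=3b
Σ=12b of 12 (66bpm 6/8) — PASS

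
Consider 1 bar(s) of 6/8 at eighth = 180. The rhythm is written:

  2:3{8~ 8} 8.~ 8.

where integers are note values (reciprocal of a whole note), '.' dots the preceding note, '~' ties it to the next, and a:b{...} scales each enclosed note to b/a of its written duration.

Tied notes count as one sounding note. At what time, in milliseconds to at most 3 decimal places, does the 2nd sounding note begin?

1. 0.0ms @ 0 + 1000.0ms (3)
2. 1000.0ms @ 3 + 1000.0ms (3)

note 2 onset = 3b = 1000.0ms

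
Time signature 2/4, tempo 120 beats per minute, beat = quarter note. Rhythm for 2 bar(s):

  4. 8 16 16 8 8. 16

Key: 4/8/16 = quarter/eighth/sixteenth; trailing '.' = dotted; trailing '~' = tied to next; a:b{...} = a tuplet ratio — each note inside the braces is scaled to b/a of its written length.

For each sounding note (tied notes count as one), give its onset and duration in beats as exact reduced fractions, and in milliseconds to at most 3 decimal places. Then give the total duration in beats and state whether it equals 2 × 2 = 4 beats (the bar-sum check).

1) 0.0ms=0b +750.0ms=3/2b
2) 750.0ms=3/2b +250.0ms=1/2b
3) 1000.0ms=2b +125.0ms=1/4b
4) 1125.0ms=9/4b +125.0ms=1/4b
5) 1250.0ms=5/2b +250.0ms=1/2b
6) 1500.0ms=3b +375.0ms=3/4b
7) 1875.0ms=15/4b +125.0ms=1/4b
Σ=4b of 4 (120bpm 2/4) — PASS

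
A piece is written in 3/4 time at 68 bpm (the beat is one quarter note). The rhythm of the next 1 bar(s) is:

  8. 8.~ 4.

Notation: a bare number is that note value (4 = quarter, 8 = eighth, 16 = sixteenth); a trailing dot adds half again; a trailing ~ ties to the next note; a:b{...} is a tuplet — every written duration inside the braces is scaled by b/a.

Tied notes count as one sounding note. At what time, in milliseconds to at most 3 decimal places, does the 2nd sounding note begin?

1. 0.0ms @ 0 + 661.765ms (3/4)
2. 661.765ms @ 3/4 + 1985.294ms (9/4)

note 2 onset = 3/4b = 661.765ms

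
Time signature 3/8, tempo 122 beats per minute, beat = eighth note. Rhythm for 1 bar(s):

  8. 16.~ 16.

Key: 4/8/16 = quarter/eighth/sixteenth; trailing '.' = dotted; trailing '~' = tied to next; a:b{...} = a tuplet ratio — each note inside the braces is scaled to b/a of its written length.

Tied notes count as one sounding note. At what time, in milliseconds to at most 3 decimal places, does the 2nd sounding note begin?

1. 0.0ms @ 0 + 737.705ms (3/2)
2. 737.705ms @ 3/2 + 737.705ms (3/2)

note 2 onset = 3/2b = 737.705ms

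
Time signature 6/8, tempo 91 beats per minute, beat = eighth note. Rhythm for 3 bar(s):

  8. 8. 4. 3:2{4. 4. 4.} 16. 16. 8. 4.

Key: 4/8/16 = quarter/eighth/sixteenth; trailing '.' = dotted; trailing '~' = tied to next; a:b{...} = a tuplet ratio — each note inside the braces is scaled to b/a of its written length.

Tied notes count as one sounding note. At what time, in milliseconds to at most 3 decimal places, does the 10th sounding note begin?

note 10 onset = 15b = 9890.11ms

1. 0.0ms @ 0 + 989.011ms (3/2)
2. 989.011ms @ 3/2 + 989.011ms (3/2)
3. 1978.022ms @ 3 + 1978.022ms (3)
4. 3956.044ms @ 6 + 1318.681ms (2)
5. 5274.725ms @ 8 + 1318.681ms (2)
6. 6593.407ms @ 10 + 1318.681ms (2)
7. 7912.088ms @ 12 + 494.505ms (3/4)
8. 8406.593ms @ 51/4 + 494.505ms (3/4)
9. 8901.099ms @ 27/2 + 989.011ms (3/2)
10. 9890.11ms @ 15 + 1978.022ms (3)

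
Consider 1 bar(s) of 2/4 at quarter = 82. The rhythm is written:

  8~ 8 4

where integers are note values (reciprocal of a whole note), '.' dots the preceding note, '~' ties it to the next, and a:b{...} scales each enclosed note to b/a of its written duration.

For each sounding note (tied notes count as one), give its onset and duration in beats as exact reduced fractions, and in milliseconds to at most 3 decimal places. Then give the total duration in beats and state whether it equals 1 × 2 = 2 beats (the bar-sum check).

1) 0.0ms=0b +731.707ms=1b
2) 731.707ms=1b +731.707ms=1b
Σ=2b of 2 (82bpm 2/4) — PASS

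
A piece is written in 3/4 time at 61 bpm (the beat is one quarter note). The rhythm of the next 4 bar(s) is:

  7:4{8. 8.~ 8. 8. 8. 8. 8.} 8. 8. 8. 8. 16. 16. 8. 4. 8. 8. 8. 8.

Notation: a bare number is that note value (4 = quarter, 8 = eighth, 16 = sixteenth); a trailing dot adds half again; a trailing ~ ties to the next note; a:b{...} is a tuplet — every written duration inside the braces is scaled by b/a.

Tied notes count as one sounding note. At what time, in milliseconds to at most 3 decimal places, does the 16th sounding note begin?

1. 0.0ms @ 0 + 421.546ms (3/7)
2. 421.546ms @ 3/7 + 843.091ms (6/7)
3. 1264.637ms @ 9/7 + 421.546ms (3/7)
4. 1686.183ms @ 12/7 + 421.546ms (3/7)
5. 2107.728ms @ 15/7 + 421.546ms (3/7)
6. 2529.274ms @ 18/7 + 421.546ms (3/7)
7. 2950.82ms @ 3 + 737.705ms (3/4)
8. 3688.525ms @ 15/4 + 737.705ms (3/4)
9. 4426.23ms @ 9/2 + 737.705ms (3/4)
10. 5163.934ms @ 21/4 + 737.705ms (3/4)
11. 5901.639ms @ 6 + 368.852ms (3/8)
12. 6270.492ms @ 51/8 + 368.852ms (3/8)
13. 6639.344ms @ 27/4 + 737.705ms (3/4)
14. 7377.049ms @ 15/2 + 1475.41ms (3/2)
15. 8852.459ms @ 9 + 737.705ms (3/4)
16. 9590.164ms @ 39/4 + 737.705ms (3/4)
17. 10327.869ms @ 21/2 + 737.705ms (3/4)
18. 11065.574ms @ 45/4 + 737.705ms (3/4)

note 16 onset = 39/4b = 9590.164ms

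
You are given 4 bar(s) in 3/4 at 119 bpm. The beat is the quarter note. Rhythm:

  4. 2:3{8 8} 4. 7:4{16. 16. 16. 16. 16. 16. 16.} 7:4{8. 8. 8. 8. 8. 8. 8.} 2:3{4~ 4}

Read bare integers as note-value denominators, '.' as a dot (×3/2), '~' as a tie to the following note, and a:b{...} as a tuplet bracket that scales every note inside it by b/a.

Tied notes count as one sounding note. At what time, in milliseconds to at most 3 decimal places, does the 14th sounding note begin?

note 14 onset = 48/7b = 3457.383ms

1. 0.0ms @ 0 + 756.303ms (3/2)
2. 756.303ms @ 3/2 + 378.151ms (3/4)
3. 1134.454ms @ 9/4 + 378.151ms (3/4)
4. 1512.605ms @ 3 + 756.303ms (3/2)
5. 2268.908ms @ 9/2 + 108.043ms (3/14)
6. 2376.951ms @ 33/7 + 108.043ms (3/14)
7. 2484.994ms @ 69/14 + 108.043ms (3/14)
8. 2593.037ms @ 36/7 + 108.043ms (3/14)
9. 2701.08ms @ 75/14 + 108.043ms (3/14)
10. 2809.124ms @ 39/7 + 108.043ms (3/14)
11. 2917.167ms @ 81/14 + 108.043ms (3/14)
12. 3025.21ms @ 6 + 216.086ms (3/7)
13. 3241.297ms @ 45/7 + 216.086ms (3/7)
14. 3457.383ms @ 48/7 + 216.086ms (3/7)
15. 3673.469ms @ 51/7 + 216.086ms (3/7)
16. 3889.556ms @ 54/7 + 216.086ms (3/7)
17. 4105.642ms @ 57/7 + 216.086ms (3/7)
18. 4321.729ms @ 60/7 + 216.086ms (3/7)
19. 4537.815ms @ 9 + 1512.605ms (3)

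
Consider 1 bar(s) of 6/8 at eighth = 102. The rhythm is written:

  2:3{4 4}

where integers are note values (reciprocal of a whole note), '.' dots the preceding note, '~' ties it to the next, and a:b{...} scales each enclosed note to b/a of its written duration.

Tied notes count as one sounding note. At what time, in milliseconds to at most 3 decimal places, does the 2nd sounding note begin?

note 2 onset = 3b = 1764.706ms

1. 0.0ms @ 0 + 1764.706ms (3)
2. 1764.706ms @ 3 + 1764.706ms (3)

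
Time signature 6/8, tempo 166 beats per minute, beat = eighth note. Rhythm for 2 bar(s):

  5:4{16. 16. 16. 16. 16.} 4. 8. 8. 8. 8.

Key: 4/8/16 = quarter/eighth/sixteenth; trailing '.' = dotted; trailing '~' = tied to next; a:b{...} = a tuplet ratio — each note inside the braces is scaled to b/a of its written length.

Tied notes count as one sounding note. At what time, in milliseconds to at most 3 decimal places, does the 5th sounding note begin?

note 5 onset = 12/5b = 867.47ms

1. 0.0ms @ 0 + 216.867ms (3/5)
2. 216.867ms @ 3/5 + 216.867ms (3/5)
3. 433.735ms @ 6/5 + 216.867ms (3/5)
4. 650.602ms @ 9/5 + 216.867ms (3/5)
5. 867.47ms @ 12/5 + 216.867ms (3/5)
6. 1084.337ms @ 3 + 1084.337ms (3)
7. 2168.675ms @ 6 + 542.169ms (3/2)
8. 2710.843ms @ 15/2 + 542.169ms (3/2)
9. 3253.012ms @ 9 + 542.169ms (3/2)
10. 3795.181ms @ 21/2 + 542.169ms (3/2)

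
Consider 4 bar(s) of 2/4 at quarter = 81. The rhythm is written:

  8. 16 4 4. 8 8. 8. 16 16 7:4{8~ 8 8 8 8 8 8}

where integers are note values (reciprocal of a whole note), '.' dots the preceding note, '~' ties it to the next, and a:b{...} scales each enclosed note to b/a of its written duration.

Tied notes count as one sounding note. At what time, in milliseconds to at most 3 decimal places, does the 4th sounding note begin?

note 4 onset = 2b = 1481.481ms

1. 0.0ms @ 0 + 555.556ms (3/4)
2. 555.556ms @ 3/4 + 185.185ms (1/4)
3. 740.741ms @ 1 + 740.741ms (1)
4. 1481.481ms @ 2 + 1111.111ms (3/2)
5. 2592.593ms @ 7/2 + 370.37ms (1/2)
6. 2962.963ms @ 4 + 555.556ms (3/4)
7. 3518.519ms @ 19/4 + 555.556ms (3/4)
8. 4074.074ms @ 11/2 + 185.185ms (1/4)
9. 4259.259ms @ 23/4 + 185.185ms (1/4)
10. 4444.444ms @ 6 + 423.28ms (4/7)
11. 4867.725ms @ 46/7 + 211.64ms (2/7)
12. 5079.365ms @ 48/7 + 211.64ms (2/7)
13. 5291.005ms @ 50/7 + 211.64ms (2/7)
14. 5502.646ms @ 52/7 + 211.64ms (2/7)
15. 5714.286ms @ 54/7 + 211.64ms (2/7)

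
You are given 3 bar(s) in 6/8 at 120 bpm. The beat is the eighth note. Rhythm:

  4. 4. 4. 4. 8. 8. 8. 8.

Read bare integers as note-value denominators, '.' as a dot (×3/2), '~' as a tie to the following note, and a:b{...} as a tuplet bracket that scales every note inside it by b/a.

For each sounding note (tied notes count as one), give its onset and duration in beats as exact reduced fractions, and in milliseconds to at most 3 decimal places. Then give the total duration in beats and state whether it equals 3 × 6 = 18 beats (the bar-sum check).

1) 0.0ms=0b +1500.0ms=3b
2) 1500.0ms=3b +1500.0ms=3b
3) 3000.0ms=6b +1500.0ms=3b
4) 4500.0ms=9b +1500.0ms=3b
5) 6000.0ms=12b +750.0ms=3/2b
6) 6750.0ms=27/2b +750.0ms=3/2b
7) 7500.0ms=15b +750.0ms=3/2b
8) 8250.0ms=33/2b +750.0ms=3/2b
Σ=18b of 18 (120bpm 6/8) — PASS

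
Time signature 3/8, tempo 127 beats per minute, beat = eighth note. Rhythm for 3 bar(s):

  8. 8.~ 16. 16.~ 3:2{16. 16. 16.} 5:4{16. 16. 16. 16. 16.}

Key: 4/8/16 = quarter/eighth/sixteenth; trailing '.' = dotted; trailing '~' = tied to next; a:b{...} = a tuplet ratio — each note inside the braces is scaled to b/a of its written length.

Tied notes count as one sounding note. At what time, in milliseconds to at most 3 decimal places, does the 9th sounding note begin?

note 9 onset = 39/5b = 3685.039ms

1. 0.0ms @ 0 + 708.661ms (3/2)
2. 708.661ms @ 3/2 + 1062.992ms (9/4)
3. 1771.654ms @ 15/4 + 590.551ms (5/4)
4. 2362.205ms @ 5 + 236.22ms (1/2)
5. 2598.425ms @ 11/2 + 236.22ms (1/2)
6. 2834.646ms @ 6 + 283.465ms (3/5)
7. 3118.11ms @ 33/5 + 283.465ms (3/5)
8. 3401.575ms @ 36/5 + 283.465ms (3/5)
9. 3685.039ms @ 39/5 + 283.465ms (3/5)
10. 3968.504ms @ 42/5 + 283.465ms (3/5)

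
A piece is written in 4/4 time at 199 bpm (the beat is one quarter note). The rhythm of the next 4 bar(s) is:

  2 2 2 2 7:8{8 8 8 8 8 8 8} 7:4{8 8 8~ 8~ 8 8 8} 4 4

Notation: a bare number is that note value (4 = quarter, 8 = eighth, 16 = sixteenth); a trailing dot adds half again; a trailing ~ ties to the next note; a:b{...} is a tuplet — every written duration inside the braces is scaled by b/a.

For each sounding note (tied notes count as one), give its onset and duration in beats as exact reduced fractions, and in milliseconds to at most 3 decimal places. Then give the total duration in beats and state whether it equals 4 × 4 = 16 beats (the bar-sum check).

1) 0.0ms=0b +603.015ms=2b
2) 603.015ms=2b +603.015ms=2b
3) 1206.03ms=4b +603.015ms=2b
4) 1809.045ms=6b +603.015ms=2b
5) 2412.06ms=8b +172.29ms=4/7b
6) 2584.35ms=60/7b +172.29ms=4/7b
7) 2756.64ms=64/7b +172.29ms=4/7b
8) 2928.93ms=68/7b +172.29ms=4/7b
9) 3101.22ms=72/7b +172.29ms=4/7b
10) 3273.51ms=76/7b +172.29ms=4/7b
11) 3445.8ms=80/7b +172.29ms=4/7b
12) 3618.09ms=12b +86.145ms=2/7b
13) 3704.235ms=86/7b +86.145ms=2/7b
14) 3790.38ms=88/7b +258.435ms=6/7b
15) 4048.816ms=94/7b +86.145ms=2/7b
16) 4134.961ms=96/7b +86.145ms=2/7b
17) 4221.106ms=14b +301.508ms=1b
18) 4522.613ms=15b +301.508ms=1b
Σ=16b of 16 (199bpm 4/4) — PASS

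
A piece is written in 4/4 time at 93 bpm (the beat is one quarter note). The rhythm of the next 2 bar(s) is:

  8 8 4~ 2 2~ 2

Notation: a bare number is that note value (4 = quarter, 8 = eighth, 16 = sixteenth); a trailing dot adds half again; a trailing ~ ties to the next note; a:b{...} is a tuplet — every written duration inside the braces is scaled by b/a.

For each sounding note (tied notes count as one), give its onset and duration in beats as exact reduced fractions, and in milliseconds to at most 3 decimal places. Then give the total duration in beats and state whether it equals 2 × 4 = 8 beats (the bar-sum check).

1) 0.0ms=0b +322.581ms=1/2b
2) 322.581ms=1/2b +322.581ms=1/2b
3) 645.161ms=1b +1935.484ms=3b
4) 2580.645ms=4b +2580.645ms=4b
Σ=8b of 8 (93bpm 4/4) — PASS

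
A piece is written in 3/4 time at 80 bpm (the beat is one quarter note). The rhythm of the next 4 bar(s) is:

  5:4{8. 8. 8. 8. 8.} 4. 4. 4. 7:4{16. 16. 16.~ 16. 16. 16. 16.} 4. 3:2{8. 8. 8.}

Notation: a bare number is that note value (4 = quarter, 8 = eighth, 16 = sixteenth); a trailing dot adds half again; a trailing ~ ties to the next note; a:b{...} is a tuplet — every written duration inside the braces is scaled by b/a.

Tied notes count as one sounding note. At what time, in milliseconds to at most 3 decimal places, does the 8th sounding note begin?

note 8 onset = 6b = 4500.0ms

1. 0.0ms @ 0 + 450.0ms (3/5)
2. 450.0ms @ 3/5 + 450.0ms (3/5)
3. 900.0ms @ 6/5 + 450.0ms (3/5)
4. 1350.0ms @ 9/5 + 450.0ms (3/5)
5. 1800.0ms @ 12/5 + 450.0ms (3/5)
6. 2250.0ms @ 3 + 1125.0ms (3/2)
7. 3375.0ms @ 9/2 + 1125.0ms (3/2)
8. 4500.0ms @ 6 + 1125.0ms (3/2)
9. 5625.0ms @ 15/2 + 160.714ms (3/14)
10. 5785.714ms @ 54/7 + 160.714ms (3/14)
11. 5946.429ms @ 111/14 + 321.429ms (3/7)
12. 6267.857ms @ 117/14 + 160.714ms (3/14)
13. 6428.571ms @ 60/7 + 160.714ms (3/14)
14. 6589.286ms @ 123/14 + 160.714ms (3/14)
15. 6750.0ms @ 9 + 1125.0ms (3/2)
16. 7875.0ms @ 21/2 + 375.0ms (1/2)
17. 8250.0ms @ 11 + 375.0ms (1/2)
18. 8625.0ms @ 23/2 + 375.0ms (1/2)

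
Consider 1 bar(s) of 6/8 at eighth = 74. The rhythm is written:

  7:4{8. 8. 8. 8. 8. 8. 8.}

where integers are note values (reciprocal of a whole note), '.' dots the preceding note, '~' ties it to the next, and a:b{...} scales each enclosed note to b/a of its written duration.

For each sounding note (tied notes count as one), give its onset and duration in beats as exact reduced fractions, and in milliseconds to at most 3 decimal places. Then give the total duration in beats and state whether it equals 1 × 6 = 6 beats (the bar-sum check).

1) 0.0ms=0b +694.981ms=6/7b
2) 694.981ms=6/7b +694.981ms=6/7b
3) 1389.961ms=12/7b +694.981ms=6/7b
4) 2084.942ms=18/7b +694.981ms=6/7b
5) 2779.923ms=24/7b +694.981ms=6/7b
6) 3474.903ms=30/7b +694.981ms=6/7b
7) 4169.884ms=36/7b +694.981ms=6/7b
Σ=6b of 6 (74bpm 6/8) — PASS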